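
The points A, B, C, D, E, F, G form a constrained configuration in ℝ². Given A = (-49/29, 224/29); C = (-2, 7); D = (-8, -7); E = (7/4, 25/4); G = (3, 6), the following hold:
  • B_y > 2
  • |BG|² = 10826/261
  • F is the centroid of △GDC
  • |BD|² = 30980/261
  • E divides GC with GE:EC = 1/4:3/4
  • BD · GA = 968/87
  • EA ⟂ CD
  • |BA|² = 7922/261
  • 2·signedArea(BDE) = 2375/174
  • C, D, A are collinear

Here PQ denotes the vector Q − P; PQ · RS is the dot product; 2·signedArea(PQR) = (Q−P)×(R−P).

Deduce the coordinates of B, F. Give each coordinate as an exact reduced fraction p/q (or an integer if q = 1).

B = (-194/87, 65/29)
F = (-7/3, 2)

1. B_x = -194/87  [2·signedArea(BDE) = 2375/174 ∩ BD · GA = 968/87]
2. B_y = 65/29  [2·signedArea(BDE) = 2375/174 ∩ BD · GA = 968/87]
   → B = (-194/87, 65/29)
3. F_x = -7/3  [F is the centroid of △GDC]
4. F_y = 2  [F is the centroid of △GDC]
   → F = (-7/3, 2)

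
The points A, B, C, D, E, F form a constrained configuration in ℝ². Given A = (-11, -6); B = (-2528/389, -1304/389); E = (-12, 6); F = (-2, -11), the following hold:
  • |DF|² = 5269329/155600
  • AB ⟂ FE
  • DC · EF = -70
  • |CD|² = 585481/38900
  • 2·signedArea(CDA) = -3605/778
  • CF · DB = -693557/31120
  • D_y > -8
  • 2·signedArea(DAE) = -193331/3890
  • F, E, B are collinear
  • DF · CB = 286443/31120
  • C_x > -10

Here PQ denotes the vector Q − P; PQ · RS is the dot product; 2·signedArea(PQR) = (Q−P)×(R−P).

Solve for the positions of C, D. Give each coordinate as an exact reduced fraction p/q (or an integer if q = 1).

1. D_x = -52319/7780  [line -12·x + -1·y + -343489/3890 = 0 ∩ |DF|² = 5269329/155600]
2. D_y = -5915/778  [line -12·x + -1·y + -343489/3890 = 0 ∩ |DF|² = 5269329/155600]
   → D = (-52319/7780, -5915/778)
3. C_x = -15365/1556  [2·signedArea(CDA) = -3605/778 ∩ DF · CB = 286443/31120]
4. C_y = -4153/778  [2·signedArea(CDA) = -3605/778 ∩ DF · CB = 286443/31120]
   → C = (-15365/1556, -4153/778)

C = (-15365/1556, -4153/778)
D = (-52319/7780, -5915/778)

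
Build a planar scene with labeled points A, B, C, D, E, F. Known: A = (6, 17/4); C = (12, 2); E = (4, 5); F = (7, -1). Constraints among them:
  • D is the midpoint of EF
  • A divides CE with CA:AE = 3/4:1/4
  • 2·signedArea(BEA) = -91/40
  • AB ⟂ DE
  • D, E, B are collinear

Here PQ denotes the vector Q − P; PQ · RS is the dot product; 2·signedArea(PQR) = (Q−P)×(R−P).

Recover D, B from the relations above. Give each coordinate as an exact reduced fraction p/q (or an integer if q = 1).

B = (47/10, 18/5)
D = (11/2, 2)

1. D_x = 11/2  [D is the midpoint of EF]
2. D_y = 2  [D is the midpoint of EF]
   → D = (11/2, 2)
3. B_x = 47/10  [D, E, B are collinear ∩ AB ⟂ DE]
4. B_y = 18/5  [D, E, B are collinear ∩ AB ⟂ DE]
   → B = (47/10, 18/5)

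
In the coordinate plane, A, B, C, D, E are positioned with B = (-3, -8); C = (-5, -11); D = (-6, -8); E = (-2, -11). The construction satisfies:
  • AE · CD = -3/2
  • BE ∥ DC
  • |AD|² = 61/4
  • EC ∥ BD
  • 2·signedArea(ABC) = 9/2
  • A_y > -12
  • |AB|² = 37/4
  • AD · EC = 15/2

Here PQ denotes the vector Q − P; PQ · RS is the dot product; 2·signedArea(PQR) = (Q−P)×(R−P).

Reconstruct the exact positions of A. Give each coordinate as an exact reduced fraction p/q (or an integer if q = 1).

1. A_x = -7/2  [2·signedArea(ABC) = 9/2 ∩ AD · EC = 15/2]
2. A_y = -11  [2·signedArea(ABC) = 9/2 ∩ AD · EC = 15/2]
   → A = (-7/2, -11)

A = (-7/2, -11)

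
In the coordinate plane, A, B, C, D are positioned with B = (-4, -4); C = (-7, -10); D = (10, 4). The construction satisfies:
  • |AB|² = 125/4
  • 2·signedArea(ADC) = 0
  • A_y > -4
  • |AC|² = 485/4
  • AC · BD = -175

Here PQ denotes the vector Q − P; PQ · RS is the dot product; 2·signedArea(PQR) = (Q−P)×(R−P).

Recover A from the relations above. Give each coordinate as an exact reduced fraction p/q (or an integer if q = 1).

A = (3/2, -3)

1. A_x = 3/2  [2·signedArea(ADC) = 0 ∩ AC · BD = -175]
2. A_y = -3  [2·signedArea(ADC) = 0 ∩ AC · BD = -175]
   → A = (3/2, -3)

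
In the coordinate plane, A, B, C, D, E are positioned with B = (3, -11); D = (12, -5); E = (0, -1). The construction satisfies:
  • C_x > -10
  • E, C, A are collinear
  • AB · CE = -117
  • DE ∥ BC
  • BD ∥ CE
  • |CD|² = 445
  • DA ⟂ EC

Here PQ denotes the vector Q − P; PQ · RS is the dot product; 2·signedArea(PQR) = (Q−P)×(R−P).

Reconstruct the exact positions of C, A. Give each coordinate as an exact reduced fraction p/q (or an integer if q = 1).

1. C_x = -9  [BD ∥ CE ∩ DE ∥ BC]
2. C_y = -7  [BD ∥ CE ∩ DE ∥ BC]
   → C = (-9, -7)
3. A_x = 84/13  [E, C, A are collinear ∩ DA ⟂ EC]
4. A_y = 43/13  [E, C, A are collinear ∩ DA ⟂ EC]
   → A = (84/13, 43/13)

A = (84/13, 43/13)
C = (-9, -7)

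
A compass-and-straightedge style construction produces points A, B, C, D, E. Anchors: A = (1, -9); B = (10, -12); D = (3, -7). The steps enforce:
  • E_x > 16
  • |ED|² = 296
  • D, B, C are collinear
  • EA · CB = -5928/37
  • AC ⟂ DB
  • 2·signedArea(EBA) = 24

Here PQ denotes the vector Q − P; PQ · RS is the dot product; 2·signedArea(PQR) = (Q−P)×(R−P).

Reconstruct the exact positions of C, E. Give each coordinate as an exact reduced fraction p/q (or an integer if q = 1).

C = (97/37, -249/37)
E = (17, -17)

1. C_x = 97/37  [D, B, C are collinear ∩ AC ⟂ DB]
2. C_y = -249/37  [D, B, C are collinear ∩ AC ⟂ DB]
   → C = (97/37, -249/37)
3. E_x = 17  [EA · CB = -5928/37 ∩ 2·signedArea(EBA) = 24]
4. E_y = -17  [EA · CB = -5928/37 ∩ 2·signedArea(EBA) = 24]
   → E = (17, -17)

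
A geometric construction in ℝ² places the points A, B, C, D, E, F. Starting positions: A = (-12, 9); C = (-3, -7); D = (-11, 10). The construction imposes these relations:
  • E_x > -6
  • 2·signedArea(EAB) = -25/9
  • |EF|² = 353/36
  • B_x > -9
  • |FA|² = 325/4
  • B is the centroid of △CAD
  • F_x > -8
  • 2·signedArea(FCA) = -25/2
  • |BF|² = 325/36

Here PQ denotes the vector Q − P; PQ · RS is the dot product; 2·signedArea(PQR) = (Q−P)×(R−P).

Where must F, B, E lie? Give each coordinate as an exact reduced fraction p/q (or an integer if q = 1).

B = (-26/3, 4)
E = (-17/3, -4/3)
F = (-7, 3/2)

1. F_x = -7  [line -16·x + -9·y + -197/2 = 0 ∩ |FA|² = 325/4]
2. F_y = 3/2  [line -16·x + -9·y + -197/2 = 0 ∩ |FA|² = 325/4]
   → F = (-7, 3/2)
3. B_x = -26/3  [B is the centroid of △CAD]
4. B_y = 4  [B is the centroid of △CAD]
   → B = (-26/3, 4)
5. E_x = -17/3  [line 5·x + 10/3·y + 295/9 = 0 ∩ |EF|² = 353/36]
6. E_y = -4/3  [line 5·x + 10/3·y + 295/9 = 0 ∩ |EF|² = 353/36]
   → E = (-17/3, -4/3)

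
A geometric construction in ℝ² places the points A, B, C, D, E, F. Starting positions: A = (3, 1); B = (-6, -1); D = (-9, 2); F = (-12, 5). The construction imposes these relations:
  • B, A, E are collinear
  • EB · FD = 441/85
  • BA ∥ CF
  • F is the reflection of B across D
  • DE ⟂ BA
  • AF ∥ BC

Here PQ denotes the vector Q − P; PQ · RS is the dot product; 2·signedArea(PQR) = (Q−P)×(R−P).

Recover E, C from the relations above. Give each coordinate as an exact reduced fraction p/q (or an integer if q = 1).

C = (-21, 3)
E = (-699/85, -127/85)

1. E_x = -699/85  [B, A, E are collinear ∩ DE ⟂ BA]
2. E_y = -127/85  [B, A, E are collinear ∩ DE ⟂ BA]
   → E = (-699/85, -127/85)
3. C_x = -21  [BA ∥ CF ∩ AF ∥ BC]
4. C_y = 3  [BA ∥ CF ∩ AF ∥ BC]
   → C = (-21, 3)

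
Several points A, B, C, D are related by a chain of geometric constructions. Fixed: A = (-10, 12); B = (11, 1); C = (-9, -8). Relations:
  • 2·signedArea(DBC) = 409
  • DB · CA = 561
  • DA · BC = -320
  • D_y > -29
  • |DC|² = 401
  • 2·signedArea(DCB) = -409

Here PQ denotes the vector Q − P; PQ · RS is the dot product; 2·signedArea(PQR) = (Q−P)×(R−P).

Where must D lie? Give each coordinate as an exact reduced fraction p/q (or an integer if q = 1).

D = (-8, -28)

1. D_x = -8  [2·signedArea(DBC) = 409 ∩ DB · CA = 561]
2. D_y = -28  [2·signedArea(DBC) = 409 ∩ DB · CA = 561]
   → D = (-8, -28)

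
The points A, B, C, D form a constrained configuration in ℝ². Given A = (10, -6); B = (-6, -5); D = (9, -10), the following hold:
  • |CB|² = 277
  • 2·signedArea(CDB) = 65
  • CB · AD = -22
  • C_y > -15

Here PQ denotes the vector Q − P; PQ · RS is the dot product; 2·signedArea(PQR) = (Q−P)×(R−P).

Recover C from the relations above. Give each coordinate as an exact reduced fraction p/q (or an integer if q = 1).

1. C_x = 8  [CB · AD = -22 ∩ 2·signedArea(CDB) = 65]
2. C_y = -14  [CB · AD = -22 ∩ 2·signedArea(CDB) = 65]
   → C = (8, -14)

C = (8, -14)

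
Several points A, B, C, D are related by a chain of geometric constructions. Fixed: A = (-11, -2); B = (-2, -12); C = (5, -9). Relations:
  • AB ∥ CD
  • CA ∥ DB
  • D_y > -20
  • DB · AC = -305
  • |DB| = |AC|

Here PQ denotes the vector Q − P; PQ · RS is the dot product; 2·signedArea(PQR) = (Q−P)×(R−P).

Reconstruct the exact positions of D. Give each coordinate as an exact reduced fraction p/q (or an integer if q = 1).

1. D_x = 14  [CA ∥ DB ∩ AB ∥ CD]
2. D_y = -19  [CA ∥ DB ∩ AB ∥ CD]
   → D = (14, -19)

D = (14, -19)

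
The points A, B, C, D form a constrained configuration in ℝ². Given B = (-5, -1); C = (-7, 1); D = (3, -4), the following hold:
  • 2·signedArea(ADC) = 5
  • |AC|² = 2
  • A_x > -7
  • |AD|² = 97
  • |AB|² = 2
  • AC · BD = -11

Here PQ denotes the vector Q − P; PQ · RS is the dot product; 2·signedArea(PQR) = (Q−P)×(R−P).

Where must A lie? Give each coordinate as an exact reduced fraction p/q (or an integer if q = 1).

1. A_x = -6  [AC · BD = -11 ∩ 2·signedArea(ADC) = 5]
2. A_y = 0  [AC · BD = -11 ∩ 2·signedArea(ADC) = 5]
   → A = (-6, 0)

A = (-6, 0)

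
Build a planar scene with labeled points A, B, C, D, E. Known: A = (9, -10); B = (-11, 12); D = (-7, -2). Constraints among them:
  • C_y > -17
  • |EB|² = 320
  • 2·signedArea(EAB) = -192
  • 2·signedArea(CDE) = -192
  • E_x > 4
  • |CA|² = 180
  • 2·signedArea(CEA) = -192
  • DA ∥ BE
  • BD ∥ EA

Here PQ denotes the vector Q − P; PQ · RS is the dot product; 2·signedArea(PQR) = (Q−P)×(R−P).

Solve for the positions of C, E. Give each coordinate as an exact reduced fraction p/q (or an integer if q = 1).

C = (-3, -16)
E = (5, 4)

1. E_x = 5  [BD ∥ EA ∩ DA ∥ BE]
2. E_y = 4  [BD ∥ EA ∩ DA ∥ BE]
   → E = (5, 4)
3. C_x = -3  [2·signedArea(CEA) = -192 ∩ 2·signedArea(CDE) = -192]
4. C_y = -16  [2·signedArea(CEA) = -192 ∩ 2·signedArea(CDE) = -192]
   → C = (-3, -16)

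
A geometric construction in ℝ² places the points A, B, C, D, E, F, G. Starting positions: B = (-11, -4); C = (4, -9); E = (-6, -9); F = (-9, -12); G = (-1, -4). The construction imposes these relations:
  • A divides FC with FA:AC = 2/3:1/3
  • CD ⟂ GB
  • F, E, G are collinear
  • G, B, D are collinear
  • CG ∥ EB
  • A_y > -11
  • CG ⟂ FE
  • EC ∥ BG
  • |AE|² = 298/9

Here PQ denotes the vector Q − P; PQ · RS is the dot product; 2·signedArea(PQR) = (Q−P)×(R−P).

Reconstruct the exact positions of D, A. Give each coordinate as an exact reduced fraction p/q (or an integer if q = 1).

A = (-1/3, -10)
D = (4, -4)

1. D_x = 4  [G, B, D are collinear ∩ CD ⟂ GB]
2. D_y = -4  [G, B, D are collinear ∩ CD ⟂ GB]
   → D = (4, -4)
3. A_x = -1/3  [A divides FC with FA:AC = 2/3:1/3]
4. A_y = -10  [A divides FC with FA:AC = 2/3:1/3]
   → A = (-1/3, -10)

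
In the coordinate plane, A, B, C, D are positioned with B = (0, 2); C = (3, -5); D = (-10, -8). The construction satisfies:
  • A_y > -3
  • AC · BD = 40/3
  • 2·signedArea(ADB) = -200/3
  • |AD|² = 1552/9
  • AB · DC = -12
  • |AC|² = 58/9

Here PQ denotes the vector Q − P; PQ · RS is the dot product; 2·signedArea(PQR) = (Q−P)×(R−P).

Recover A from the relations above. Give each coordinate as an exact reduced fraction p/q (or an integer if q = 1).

A = (2, -8/3)

1. A_x = 2  [2·signedArea(ADB) = -200/3 ∩ AC · BD = 40/3]
2. A_y = -8/3  [2·signedArea(ADB) = -200/3 ∩ AC · BD = 40/3]
   → A = (2, -8/3)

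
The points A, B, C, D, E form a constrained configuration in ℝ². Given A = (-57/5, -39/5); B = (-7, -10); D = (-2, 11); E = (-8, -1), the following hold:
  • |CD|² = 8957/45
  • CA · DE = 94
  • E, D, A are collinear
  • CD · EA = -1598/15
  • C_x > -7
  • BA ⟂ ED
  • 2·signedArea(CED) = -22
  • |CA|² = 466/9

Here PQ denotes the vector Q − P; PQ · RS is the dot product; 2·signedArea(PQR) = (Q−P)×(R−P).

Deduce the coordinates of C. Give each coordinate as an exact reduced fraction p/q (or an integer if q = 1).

1. C_x = -34/5  [2·signedArea(CED) = -22 ∩ CD · EA = -1598/15]
2. C_y = -34/15  [2·signedArea(CED) = -22 ∩ CD · EA = -1598/15]
   → C = (-34/5, -34/15)

C = (-34/5, -34/15)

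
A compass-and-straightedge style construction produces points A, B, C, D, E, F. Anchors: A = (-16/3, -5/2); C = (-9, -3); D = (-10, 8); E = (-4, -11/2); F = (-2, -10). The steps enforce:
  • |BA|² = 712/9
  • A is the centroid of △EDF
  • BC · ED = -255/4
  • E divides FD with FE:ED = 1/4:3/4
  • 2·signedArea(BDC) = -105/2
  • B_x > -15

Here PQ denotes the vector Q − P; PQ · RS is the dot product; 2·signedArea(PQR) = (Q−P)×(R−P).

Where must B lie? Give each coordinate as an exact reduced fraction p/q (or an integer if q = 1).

1. B_x = -14  [2·signedArea(BDC) = -105/2 ∩ BC · ED = -255/4]
2. B_y = -1/2  [2·signedArea(BDC) = -105/2 ∩ BC · ED = -255/4]
   → B = (-14, -1/2)

B = (-14, -1/2)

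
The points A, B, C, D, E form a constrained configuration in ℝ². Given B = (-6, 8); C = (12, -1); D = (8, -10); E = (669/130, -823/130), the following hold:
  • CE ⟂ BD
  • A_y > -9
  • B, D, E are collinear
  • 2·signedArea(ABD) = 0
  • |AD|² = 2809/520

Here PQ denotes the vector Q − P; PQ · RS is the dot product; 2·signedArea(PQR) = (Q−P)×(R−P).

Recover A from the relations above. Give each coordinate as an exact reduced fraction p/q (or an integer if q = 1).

1. A_x = 1709/260  [line 18·x + 14·y + -4 = 0 ∩ |AD|² = 2809/520]
2. A_y = -2123/260  [line 18·x + 14·y + -4 = 0 ∩ |AD|² = 2809/520]
   → A = (1709/260, -2123/260)

A = (1709/260, -2123/260)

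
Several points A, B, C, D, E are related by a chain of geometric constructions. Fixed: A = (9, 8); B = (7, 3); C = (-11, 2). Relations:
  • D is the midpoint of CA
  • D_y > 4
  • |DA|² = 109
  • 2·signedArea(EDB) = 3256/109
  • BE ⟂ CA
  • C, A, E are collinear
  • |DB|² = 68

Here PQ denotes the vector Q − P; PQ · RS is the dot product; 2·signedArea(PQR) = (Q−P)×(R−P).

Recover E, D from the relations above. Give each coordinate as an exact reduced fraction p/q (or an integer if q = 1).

1. E_x = 631/109  [C, A, E are collinear ∩ BE ⟂ CA]
2. E_y = 767/109  [C, A, E are collinear ∩ BE ⟂ CA]
   → E = (631/109, 767/109)
3. D_x = -1  [D is the midpoint of CA]
4. D_y = 5  [D is the midpoint of CA]
   → D = (-1, 5)

D = (-1, 5)
E = (631/109, 767/109)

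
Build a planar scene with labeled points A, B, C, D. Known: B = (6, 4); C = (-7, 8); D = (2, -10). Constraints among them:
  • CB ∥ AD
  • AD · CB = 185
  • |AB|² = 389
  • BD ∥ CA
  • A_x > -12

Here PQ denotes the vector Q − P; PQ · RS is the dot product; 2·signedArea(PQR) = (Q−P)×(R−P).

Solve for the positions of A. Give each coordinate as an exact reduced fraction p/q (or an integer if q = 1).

A = (-11, -6)

1. A_x = -11  [CB ∥ AD ∩ BD ∥ CA]
2. A_y = -6  [CB ∥ AD ∩ BD ∥ CA]
   → A = (-11, -6)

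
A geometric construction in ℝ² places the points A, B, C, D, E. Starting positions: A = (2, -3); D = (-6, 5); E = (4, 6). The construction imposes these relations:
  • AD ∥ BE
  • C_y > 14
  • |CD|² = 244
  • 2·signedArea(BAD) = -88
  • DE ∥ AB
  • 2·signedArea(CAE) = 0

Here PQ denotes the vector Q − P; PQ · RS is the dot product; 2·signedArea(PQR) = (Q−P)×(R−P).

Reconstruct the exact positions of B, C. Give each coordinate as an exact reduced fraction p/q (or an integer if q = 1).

B = (12, -2)
C = (6, 15)

1. B_x = 12  [AD ∥ BE ∩ DE ∥ AB]
2. B_y = -2  [AD ∥ BE ∩ DE ∥ AB]
   → B = (12, -2)
3. C_x = 6  [line -9·x + 2·y + 24 = 0 ∩ |CD|² = 244]
4. C_y = 15  [line -9·x + 2·y + 24 = 0 ∩ |CD|² = 244]
   → C = (6, 15)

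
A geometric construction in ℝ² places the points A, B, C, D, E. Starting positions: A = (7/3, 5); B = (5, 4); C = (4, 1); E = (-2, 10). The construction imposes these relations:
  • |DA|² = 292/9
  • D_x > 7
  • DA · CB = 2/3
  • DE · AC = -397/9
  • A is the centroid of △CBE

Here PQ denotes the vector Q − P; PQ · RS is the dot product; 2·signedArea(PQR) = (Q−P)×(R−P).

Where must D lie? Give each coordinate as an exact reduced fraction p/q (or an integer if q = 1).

D = (23/3, 3)

1. D_x = 23/3  [DE · AC = -397/9 ∩ DA · CB = 2/3]
2. D_y = 3  [DE · AC = -397/9 ∩ DA · CB = 2/3]
   → D = (23/3, 3)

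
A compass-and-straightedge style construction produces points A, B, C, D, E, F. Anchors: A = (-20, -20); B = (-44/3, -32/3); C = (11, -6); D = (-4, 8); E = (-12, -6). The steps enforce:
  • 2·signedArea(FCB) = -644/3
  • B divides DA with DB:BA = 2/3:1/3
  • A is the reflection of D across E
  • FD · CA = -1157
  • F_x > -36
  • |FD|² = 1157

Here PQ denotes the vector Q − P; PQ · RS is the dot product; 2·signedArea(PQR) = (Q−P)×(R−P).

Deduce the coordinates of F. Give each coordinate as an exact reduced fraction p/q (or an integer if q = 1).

1. F_x = -35  [FD · CA = -1157 ∩ 2·signedArea(FCB) = -644/3]
2. F_y = -6  [FD · CA = -1157 ∩ 2·signedArea(FCB) = -644/3]
   → F = (-35, -6)

F = (-35, -6)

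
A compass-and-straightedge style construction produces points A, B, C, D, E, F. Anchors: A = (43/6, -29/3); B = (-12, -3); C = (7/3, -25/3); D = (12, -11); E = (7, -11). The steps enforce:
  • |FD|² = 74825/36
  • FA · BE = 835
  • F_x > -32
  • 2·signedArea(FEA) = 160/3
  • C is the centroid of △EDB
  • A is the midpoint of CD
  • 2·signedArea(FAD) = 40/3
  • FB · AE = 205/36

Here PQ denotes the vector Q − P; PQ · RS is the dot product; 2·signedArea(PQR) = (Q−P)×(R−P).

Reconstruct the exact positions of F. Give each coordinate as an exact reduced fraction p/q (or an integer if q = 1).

1. F_x = -187/6  [FA · BE = 835 ∩ FB · AE = 205/36]
2. F_y = 11/3  [FA · BE = 835 ∩ FB · AE = 205/36]
   → F = (-187/6, 11/3)

F = (-187/6, 11/3)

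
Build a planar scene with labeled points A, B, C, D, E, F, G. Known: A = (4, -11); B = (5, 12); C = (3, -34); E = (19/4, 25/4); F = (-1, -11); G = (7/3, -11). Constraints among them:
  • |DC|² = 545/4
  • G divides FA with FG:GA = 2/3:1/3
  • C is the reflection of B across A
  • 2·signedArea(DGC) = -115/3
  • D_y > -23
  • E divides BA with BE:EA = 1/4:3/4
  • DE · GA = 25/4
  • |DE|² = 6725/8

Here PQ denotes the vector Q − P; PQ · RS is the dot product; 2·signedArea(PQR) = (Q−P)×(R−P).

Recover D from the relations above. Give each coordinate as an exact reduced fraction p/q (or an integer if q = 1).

D = (1, -45/2)

1. D_x = 1  [DE · GA = 25/4 ∩ 2·signedArea(DGC) = -115/3]
2. D_y = -45/2  [DE · GA = 25/4 ∩ 2·signedArea(DGC) = -115/3]
   → D = (1, -45/2)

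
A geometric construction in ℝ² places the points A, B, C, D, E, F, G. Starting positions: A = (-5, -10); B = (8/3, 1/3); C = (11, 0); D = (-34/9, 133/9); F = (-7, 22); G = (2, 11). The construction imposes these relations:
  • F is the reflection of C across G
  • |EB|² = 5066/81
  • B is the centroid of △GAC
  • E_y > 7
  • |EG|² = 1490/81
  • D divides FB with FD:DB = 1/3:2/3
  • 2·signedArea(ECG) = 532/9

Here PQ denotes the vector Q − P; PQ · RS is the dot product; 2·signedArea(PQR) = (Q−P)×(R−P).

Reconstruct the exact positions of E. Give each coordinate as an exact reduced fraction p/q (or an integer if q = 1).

E = (-5/9, 68/9)

1. E_x = -5/9  [line -11·x + -9·y + 557/9 = 0 ∩ |EB|² = 5066/81]
2. E_y = 68/9  [line -11·x + -9·y + 557/9 = 0 ∩ |EB|² = 5066/81]
   → E = (-5/9, 68/9)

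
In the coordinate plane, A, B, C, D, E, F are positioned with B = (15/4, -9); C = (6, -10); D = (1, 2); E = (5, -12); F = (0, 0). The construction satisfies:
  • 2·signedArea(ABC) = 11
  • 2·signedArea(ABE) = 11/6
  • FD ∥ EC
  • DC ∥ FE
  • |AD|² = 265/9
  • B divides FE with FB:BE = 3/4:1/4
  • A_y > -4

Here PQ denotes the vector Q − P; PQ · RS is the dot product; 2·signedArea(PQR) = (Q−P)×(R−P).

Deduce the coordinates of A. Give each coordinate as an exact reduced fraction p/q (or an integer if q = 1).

1. A_x = 2  [2·signedArea(ABC) = 11 ∩ 2·signedArea(ABE) = 11/6]
2. A_y = -10/3  [2·signedArea(ABC) = 11 ∩ 2·signedArea(ABE) = 11/6]
   → A = (2, -10/3)

A = (2, -10/3)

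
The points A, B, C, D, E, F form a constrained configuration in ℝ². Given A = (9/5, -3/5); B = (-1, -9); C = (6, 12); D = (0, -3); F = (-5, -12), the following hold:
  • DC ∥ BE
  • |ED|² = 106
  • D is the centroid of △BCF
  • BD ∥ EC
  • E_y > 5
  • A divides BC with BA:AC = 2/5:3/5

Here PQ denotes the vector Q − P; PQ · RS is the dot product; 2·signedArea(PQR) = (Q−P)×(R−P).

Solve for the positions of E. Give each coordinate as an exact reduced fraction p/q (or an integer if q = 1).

1. E_x = 5  [BD ∥ EC ∩ DC ∥ BE]
2. E_y = 6  [BD ∥ EC ∩ DC ∥ BE]
   → E = (5, 6)

E = (5, 6)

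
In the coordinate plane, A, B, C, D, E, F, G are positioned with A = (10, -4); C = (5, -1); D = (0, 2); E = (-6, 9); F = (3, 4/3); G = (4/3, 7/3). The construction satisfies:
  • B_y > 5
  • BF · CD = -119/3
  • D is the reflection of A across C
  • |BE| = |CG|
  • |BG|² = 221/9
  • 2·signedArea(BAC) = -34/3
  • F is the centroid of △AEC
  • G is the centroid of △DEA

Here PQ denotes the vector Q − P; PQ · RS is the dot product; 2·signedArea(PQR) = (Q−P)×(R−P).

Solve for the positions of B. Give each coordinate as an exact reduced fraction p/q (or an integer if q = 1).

1. B_x = -7/3  [2·signedArea(BAC) = -34/3 ∩ BF · CD = -119/3]
2. B_y = 17/3  [2·signedArea(BAC) = -34/3 ∩ BF · CD = -119/3]
   → B = (-7/3, 17/3)

B = (-7/3, 17/3)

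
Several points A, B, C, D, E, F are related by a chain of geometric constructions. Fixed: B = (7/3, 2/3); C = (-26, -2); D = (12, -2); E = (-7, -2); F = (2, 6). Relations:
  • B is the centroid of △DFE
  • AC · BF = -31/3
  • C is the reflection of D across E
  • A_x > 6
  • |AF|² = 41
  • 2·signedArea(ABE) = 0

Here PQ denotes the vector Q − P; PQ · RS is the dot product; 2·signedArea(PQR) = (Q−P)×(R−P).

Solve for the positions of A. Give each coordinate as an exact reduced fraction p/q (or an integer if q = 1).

A = (7, 2)

1. A_x = 7  [2·signedArea(ABE) = 0 ∩ AC · BF = -31/3]
2. A_y = 2  [2·signedArea(ABE) = 0 ∩ AC · BF = -31/3]
   → A = (7, 2)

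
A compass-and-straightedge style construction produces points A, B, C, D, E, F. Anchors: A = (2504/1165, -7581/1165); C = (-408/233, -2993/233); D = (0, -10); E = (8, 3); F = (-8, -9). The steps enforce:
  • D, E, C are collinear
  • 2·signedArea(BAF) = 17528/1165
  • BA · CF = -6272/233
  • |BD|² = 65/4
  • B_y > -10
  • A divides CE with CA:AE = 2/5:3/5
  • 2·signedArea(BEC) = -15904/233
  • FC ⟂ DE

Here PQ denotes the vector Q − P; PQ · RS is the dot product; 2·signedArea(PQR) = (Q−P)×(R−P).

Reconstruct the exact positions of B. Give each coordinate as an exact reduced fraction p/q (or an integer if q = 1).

B = (-4, -19/2)

1. B_x = -4  [2·signedArea(BAF) = 17528/1165 ∩ 2·signedArea(BEC) = -15904/233]
2. B_y = -19/2  [2·signedArea(BAF) = 17528/1165 ∩ 2·signedArea(BEC) = -15904/233]
   → B = (-4, -19/2)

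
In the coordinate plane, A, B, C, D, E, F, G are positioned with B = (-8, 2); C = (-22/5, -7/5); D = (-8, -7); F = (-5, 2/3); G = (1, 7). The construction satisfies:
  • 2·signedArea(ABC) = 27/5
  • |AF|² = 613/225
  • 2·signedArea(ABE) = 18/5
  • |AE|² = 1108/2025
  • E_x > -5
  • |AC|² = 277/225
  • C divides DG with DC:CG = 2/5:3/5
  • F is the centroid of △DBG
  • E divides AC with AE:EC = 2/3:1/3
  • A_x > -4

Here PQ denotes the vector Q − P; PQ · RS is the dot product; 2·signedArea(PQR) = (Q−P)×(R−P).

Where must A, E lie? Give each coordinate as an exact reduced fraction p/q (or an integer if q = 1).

1. A_x = -19/5  [line 17/5·x + 18/5·y + 73/5 = 0 ∩ |AF|² = 613/225]
2. A_y = -7/15  [line 17/5·x + 18/5·y + 73/5 = 0 ∩ |AF|² = 613/225]
   → A = (-19/5, -7/15)
3. E_x = -21/5  [E divides AC with AE:EC = 2/3:1/3]
4. E_y = -49/45  [E divides AC with AE:EC = 2/3:1/3]
   → E = (-21/5, -49/45)

A = (-19/5, -7/15)
E = (-21/5, -49/45)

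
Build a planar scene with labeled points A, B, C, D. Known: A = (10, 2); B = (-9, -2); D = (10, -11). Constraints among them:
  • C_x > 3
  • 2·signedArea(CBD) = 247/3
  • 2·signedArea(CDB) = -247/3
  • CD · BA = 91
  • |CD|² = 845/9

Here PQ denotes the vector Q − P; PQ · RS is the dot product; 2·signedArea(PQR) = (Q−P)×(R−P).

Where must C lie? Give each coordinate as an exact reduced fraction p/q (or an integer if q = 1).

C = (11/3, -11/3)

1. C_x = 11/3  [2·signedArea(CDB) = -247/3 ∩ CD · BA = 91]
2. C_y = -11/3  [2·signedArea(CDB) = -247/3 ∩ CD · BA = 91]
   → C = (11/3, -11/3)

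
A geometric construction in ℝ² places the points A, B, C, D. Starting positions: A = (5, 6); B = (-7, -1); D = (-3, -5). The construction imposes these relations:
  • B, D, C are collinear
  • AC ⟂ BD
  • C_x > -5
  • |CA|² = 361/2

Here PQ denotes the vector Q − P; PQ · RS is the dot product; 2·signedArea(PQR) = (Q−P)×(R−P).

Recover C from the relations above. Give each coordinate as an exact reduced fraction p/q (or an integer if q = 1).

C = (-9/2, -7/2)

1. C_x = -9/2  [B, D, C are collinear ∩ AC ⟂ BD]
2. C_y = -7/2  [B, D, C are collinear ∩ AC ⟂ BD]
   → C = (-9/2, -7/2)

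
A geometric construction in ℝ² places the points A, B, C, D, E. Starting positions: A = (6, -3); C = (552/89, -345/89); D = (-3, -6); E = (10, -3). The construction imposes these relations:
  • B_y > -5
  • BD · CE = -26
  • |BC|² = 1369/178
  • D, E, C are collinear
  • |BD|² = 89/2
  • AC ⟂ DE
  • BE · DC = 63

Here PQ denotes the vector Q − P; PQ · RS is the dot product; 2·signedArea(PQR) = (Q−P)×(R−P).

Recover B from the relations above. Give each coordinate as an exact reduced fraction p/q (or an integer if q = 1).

1. B_x = 7/2  [line -819/89·x + -189/89·y + 2016/89 = 0 ∩ |BC|² = 1369/178]
2. B_y = -9/2  [line -819/89·x + -189/89·y + 2016/89 = 0 ∩ |BC|² = 1369/178]
   → B = (7/2, -9/2)

B = (7/2, -9/2)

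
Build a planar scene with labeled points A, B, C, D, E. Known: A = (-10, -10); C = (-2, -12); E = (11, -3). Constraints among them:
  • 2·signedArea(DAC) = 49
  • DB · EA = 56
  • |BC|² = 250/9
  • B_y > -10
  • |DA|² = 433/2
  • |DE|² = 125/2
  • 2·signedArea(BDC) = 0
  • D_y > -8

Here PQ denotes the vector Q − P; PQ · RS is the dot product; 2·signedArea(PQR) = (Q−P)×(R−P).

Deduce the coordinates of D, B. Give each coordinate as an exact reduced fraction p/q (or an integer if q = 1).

B = (7/3, -9)
D = (9/2, -15/2)

1. D_x = 9/2  [line 2·x + 8·y + 51 = 0 ∩ |DE|² = 125/2]
2. D_y = -15/2  [line 2·x + 8·y + 51 = 0 ∩ |DE|² = 125/2]
   → D = (9/2, -15/2)
3. B_x = 7/3  [2·signedArea(BDC) = 0 ∩ DB · EA = 56]
4. B_y = -9  [2·signedArea(BDC) = 0 ∩ DB · EA = 56]
   → B = (7/3, -9)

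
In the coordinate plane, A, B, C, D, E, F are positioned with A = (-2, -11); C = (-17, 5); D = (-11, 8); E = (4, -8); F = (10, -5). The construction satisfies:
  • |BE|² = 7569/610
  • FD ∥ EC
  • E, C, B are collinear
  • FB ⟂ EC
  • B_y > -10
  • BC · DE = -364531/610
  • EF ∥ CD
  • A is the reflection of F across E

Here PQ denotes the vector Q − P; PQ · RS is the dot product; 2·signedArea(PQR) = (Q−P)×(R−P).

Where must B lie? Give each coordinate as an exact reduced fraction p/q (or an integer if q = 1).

B = (4267/610, -6011/610)

1. B_x = 4267/610  [E, C, B are collinear ∩ FB ⟂ EC]
2. B_y = -6011/610  [E, C, B are collinear ∩ FB ⟂ EC]
   → B = (4267/610, -6011/610)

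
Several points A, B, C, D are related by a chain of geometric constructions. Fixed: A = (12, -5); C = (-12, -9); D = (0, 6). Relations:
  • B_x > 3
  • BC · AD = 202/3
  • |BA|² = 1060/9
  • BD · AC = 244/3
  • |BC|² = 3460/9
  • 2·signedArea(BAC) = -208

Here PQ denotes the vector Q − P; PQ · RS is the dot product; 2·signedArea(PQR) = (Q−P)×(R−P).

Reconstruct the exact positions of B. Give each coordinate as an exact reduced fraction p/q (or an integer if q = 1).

1. B_x = 4  [BC · AD = 202/3 ∩ BD · AC = 244/3]
2. B_y = 7/3  [BC · AD = 202/3 ∩ BD · AC = 244/3]
   → B = (4, 7/3)

B = (4, 7/3)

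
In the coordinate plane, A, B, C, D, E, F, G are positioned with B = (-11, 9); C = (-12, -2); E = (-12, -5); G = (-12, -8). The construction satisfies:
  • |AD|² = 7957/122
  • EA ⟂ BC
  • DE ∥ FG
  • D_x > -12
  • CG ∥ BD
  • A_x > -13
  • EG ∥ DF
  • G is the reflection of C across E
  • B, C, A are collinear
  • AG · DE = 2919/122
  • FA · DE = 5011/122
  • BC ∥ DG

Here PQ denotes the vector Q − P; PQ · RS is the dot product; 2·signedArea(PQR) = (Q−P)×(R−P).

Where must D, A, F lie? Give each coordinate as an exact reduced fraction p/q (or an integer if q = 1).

1. D_x = -11  [BC ∥ DG ∩ CG ∥ BD]
2. D_y = 3  [BC ∥ DG ∩ CG ∥ BD]
   → D = (-11, 3)
3. A_x = -1497/122  [B, C, A are collinear ∩ EA ⟂ BC]
4. A_y = -607/122  [B, C, A are collinear ∩ EA ⟂ BC]
   → A = (-1497/122, -607/122)
5. F_x = -11  [DE ∥ FG ∩ EG ∥ DF]
6. F_y = 0  [DE ∥ FG ∩ EG ∥ DF]
   → F = (-11, 0)

A = (-1497/122, -607/122)
D = (-11, 3)
F = (-11, 0)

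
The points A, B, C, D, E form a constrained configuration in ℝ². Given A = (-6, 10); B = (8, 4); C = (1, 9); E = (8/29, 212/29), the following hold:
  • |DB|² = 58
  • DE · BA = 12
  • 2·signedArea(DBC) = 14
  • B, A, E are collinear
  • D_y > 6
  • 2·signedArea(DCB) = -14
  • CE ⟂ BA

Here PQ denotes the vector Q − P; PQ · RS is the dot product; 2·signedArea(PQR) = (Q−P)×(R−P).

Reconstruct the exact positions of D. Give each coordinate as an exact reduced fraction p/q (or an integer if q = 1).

D = (1, 7)

1. D_x = 1  [2·signedArea(DCB) = -14 ∩ DE · BA = 12]
2. D_y = 7  [2·signedArea(DCB) = -14 ∩ DE · BA = 12]
   → D = (1, 7)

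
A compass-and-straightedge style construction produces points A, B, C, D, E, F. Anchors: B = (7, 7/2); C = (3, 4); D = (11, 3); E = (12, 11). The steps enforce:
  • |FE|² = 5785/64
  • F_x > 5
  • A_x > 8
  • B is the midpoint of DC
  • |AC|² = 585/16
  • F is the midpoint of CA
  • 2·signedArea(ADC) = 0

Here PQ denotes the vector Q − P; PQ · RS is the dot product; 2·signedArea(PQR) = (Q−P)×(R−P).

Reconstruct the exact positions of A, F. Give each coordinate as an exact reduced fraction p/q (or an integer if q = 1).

A = (9, 13/4)
F = (6, 29/8)

1. A_x = 9  [line -1·x + -8·y + 35 = 0 ∩ |AC|² = 585/16]
2. A_y = 13/4  [line -1·x + -8·y + 35 = 0 ∩ |AC|² = 585/16]
   → A = (9, 13/4)
3. F_x = 6  [F is the midpoint of CA]
4. F_y = 29/8  [F is the midpoint of CA]
   → F = (6, 29/8)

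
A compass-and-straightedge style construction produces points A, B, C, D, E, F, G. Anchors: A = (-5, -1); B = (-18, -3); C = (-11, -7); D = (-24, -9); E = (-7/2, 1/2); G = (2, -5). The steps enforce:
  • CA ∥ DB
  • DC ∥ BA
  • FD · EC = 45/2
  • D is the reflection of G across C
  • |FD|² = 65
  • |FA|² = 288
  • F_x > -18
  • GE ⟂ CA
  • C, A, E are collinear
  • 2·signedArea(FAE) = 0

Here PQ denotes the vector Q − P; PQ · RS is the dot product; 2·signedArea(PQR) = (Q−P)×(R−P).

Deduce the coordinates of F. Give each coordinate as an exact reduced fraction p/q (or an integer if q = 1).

1. F_x = -17  [2·signedArea(FAE) = 0 ∩ FD · EC = 45/2]
2. F_y = -13  [2·signedArea(FAE) = 0 ∩ FD · EC = 45/2]
   → F = (-17, -13)

F = (-17, -13)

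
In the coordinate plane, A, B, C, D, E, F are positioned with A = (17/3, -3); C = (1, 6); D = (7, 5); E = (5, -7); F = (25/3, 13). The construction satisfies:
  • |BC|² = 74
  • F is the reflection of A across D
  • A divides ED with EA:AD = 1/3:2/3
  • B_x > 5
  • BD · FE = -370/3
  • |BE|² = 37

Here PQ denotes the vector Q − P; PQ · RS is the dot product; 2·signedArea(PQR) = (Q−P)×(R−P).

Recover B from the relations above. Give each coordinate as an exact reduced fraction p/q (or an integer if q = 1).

1. B_x = 6  [line 10/3·x + 20·y + 0 = 0 ∩ |BC|² = 74]
2. B_y = -1  [line 10/3·x + 20·y + 0 = 0 ∩ |BC|² = 74]
   → B = (6, -1)

B = (6, -1)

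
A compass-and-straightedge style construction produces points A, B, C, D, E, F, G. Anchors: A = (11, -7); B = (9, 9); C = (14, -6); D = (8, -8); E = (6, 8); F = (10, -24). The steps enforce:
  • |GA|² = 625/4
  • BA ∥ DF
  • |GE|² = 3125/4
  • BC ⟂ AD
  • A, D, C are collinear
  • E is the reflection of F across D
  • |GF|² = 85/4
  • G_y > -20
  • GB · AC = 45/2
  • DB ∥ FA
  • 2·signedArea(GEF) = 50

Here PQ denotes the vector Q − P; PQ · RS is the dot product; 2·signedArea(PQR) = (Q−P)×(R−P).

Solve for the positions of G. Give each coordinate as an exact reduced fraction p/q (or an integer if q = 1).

1. G_x = 11  [2·signedArea(GEF) = 50 ∩ GB · AC = 45/2]
2. G_y = -39/2  [2·signedArea(GEF) = 50 ∩ GB · AC = 45/2]
   → G = (11, -39/2)

G = (11, -39/2)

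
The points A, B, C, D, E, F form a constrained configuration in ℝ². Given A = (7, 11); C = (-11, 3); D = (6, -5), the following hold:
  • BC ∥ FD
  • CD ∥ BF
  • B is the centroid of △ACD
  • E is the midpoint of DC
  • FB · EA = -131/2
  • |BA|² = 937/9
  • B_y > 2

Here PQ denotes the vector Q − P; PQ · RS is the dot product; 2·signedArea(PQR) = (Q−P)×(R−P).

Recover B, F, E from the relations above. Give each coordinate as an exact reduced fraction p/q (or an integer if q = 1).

B = (2/3, 3)
E = (-5/2, -1)
F = (53/3, -5)

1. B_x = 2/3  [B is the centroid of △ACD]
2. B_y = 3  [B is the centroid of △ACD]
   → B = (2/3, 3)
3. F_x = 53/3  [BC ∥ FD ∩ CD ∥ BF]
4. F_y = -5  [BC ∥ FD ∩ CD ∥ BF]
   → F = (53/3, -5)
5. E_x = -5/2  [E is the midpoint of DC]
6. E_y = -1  [E is the midpoint of DC]
   → E = (-5/2, -1)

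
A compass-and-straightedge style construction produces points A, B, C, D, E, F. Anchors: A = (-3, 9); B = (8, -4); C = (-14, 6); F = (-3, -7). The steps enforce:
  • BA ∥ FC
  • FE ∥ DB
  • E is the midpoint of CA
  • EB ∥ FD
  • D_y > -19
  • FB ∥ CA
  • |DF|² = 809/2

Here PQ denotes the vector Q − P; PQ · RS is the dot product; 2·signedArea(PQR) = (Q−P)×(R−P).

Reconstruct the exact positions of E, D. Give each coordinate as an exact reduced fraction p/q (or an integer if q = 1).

D = (27/2, -37/2)
E = (-17/2, 15/2)

1. E_x = -17/2  [E is the midpoint of CA]
2. E_y = 15/2  [E is the midpoint of CA]
   → E = (-17/2, 15/2)
3. D_x = 27/2  [FE ∥ DB ∩ EB ∥ FD]
4. D_y = -37/2  [FE ∥ DB ∩ EB ∥ FD]
   → D = (27/2, -37/2)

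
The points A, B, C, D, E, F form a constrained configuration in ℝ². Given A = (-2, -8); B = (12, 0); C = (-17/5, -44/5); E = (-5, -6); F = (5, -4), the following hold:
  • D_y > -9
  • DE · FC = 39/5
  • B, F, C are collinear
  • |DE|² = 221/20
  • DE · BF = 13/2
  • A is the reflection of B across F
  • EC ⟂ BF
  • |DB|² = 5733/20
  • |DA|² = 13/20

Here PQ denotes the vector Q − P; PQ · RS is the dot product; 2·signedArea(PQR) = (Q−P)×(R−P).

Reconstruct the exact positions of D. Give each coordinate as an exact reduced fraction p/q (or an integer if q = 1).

D = (-27/10, -42/5)

1. D_x = -27/10  [line 42/5·x + 24/5·y + 63 = 0 ∩ |DB|² = 5733/20]
2. D_y = -42/5  [line 42/5·x + 24/5·y + 63 = 0 ∩ |DB|² = 5733/20]
   → D = (-27/10, -42/5)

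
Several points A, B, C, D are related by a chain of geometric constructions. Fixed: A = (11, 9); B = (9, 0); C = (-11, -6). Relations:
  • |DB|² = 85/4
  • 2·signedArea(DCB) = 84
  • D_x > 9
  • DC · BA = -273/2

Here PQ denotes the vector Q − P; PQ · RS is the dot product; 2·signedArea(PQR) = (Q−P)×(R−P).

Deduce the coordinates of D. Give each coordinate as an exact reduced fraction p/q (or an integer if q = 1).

1. D_x = 10  [2·signedArea(DCB) = 84 ∩ DC · BA = -273/2]
2. D_y = 9/2  [2·signedArea(DCB) = 84 ∩ DC · BA = -273/2]
   → D = (10, 9/2)

D = (10, 9/2)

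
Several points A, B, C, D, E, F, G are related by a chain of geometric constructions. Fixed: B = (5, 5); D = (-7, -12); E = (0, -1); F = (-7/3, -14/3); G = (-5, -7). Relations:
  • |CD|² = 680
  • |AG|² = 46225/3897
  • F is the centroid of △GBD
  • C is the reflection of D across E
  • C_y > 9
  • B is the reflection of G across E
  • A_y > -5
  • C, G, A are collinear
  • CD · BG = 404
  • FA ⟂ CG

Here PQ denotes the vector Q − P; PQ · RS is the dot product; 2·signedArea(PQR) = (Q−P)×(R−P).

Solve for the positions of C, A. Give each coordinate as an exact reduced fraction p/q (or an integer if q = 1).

A = (-1305/433, -5438/1299)
C = (7, 10)

1. C_x = 7  [C is the reflection of D across E]
2. C_y = 10  [C is the reflection of D across E]
   → C = (7, 10)
3. A_x = -1305/433  [C, G, A are collinear ∩ FA ⟂ CG]
4. A_y = -5438/1299  [C, G, A are collinear ∩ FA ⟂ CG]
   → A = (-1305/433, -5438/1299)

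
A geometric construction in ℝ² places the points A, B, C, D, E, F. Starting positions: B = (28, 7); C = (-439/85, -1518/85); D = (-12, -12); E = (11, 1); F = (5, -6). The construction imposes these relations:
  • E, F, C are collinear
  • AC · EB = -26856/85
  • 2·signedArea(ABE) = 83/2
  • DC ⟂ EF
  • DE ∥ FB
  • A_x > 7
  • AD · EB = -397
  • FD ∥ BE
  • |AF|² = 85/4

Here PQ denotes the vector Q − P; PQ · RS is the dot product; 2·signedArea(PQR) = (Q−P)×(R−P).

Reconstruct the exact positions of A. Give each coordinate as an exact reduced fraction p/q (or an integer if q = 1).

A = (8, -5/2)

1. A_x = 8  [2·signedArea(ABE) = 83/2 ∩ AD · EB = -397]
2. A_y = -5/2  [2·signedArea(ABE) = 83/2 ∩ AD · EB = -397]
   → A = (8, -5/2)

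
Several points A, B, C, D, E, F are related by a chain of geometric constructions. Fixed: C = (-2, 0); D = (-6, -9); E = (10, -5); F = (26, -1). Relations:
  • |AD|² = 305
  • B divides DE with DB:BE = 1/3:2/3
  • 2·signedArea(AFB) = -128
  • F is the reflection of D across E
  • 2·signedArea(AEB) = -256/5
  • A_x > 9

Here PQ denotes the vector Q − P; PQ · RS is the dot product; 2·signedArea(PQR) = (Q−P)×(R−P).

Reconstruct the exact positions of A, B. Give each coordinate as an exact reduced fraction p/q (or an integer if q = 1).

A = (46/5, -2/5)
B = (-2/3, -23/3)

1. B_x = -2/3  [B divides DE with DB:BE = 1/3:2/3]
2. B_y = -23/3  [B divides DE with DB:BE = 1/3:2/3]
   → B = (-2/3, -23/3)
3. A_x = 46/5  [line 20/3·x + -80/3·y + -72 = 0 ∩ |AD|² = 305]
4. A_y = -2/5  [line 20/3·x + -80/3·y + -72 = 0 ∩ |AD|² = 305]
   → A = (46/5, -2/5)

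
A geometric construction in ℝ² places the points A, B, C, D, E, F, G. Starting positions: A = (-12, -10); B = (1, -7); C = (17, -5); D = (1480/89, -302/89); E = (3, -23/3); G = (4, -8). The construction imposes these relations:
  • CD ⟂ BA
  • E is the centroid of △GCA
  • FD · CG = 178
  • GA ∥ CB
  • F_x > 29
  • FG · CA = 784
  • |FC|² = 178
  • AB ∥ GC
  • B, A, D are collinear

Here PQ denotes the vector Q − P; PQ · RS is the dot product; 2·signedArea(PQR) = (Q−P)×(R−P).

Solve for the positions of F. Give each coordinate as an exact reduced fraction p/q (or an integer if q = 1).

F = (30, -2)

1. F_x = 30  [FD · CG = 178 ∩ FG · CA = 784]
2. F_y = -2  [FD · CG = 178 ∩ FG · CA = 784]
   → F = (30, -2)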